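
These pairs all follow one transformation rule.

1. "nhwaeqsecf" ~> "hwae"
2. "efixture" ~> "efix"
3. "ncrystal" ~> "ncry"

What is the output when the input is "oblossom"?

What's happening: swap the front and back halves of the string, then keep only the last 4 characters.
On "oblossom": the first step gives "ssomoblo", and the second then gives "oblo".

oblo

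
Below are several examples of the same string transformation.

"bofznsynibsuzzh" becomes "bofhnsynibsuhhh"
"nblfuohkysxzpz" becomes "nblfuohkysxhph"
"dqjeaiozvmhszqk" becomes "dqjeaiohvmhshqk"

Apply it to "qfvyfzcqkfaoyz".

qfvyfhcqkfaoyh

The transformation: replace every "z" with "h".
So "qfvyfzcqkfaoyz" becomes "qfvyfhcqkfaoyh".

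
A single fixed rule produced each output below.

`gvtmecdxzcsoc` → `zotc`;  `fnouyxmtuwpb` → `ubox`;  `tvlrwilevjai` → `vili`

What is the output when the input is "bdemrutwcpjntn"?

The transformation: keep one character in every 3, starting at position 3 (positions 3rd, 6th, 9th, ...), then swap the front and back halves of the string.
For "bdemrutwcpjntn" the result is "cneu".
(Check on "tvlrwilevjai": → "livi" → "vili" ✓)

cneu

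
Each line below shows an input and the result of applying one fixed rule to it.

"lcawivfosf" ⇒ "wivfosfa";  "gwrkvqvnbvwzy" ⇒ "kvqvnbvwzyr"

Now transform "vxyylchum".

ylchumy

What's happening: delete the first 2 characters, then move the first character to the end.
"vxyylchum" → "yylchum" → "ylchumy".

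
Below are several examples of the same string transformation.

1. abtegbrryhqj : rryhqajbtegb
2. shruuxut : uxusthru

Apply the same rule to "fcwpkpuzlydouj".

zlydoufjcwpkpu

Each output is the input with this applied: swap the first and last characters, then swap the front and back halves of the string.
Starting from "fcwpkpuzlydouj": after the first operation, "jcwpkpuzlydouf"; after the second, "zlydoufjcwpkpu".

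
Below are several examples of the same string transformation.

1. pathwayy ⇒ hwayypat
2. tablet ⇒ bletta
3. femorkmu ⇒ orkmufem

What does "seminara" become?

What's happening: move the last character to the front, then swap the front and back halves of the string.
"seminara" → "aseminar" → "inarasem".

inarasem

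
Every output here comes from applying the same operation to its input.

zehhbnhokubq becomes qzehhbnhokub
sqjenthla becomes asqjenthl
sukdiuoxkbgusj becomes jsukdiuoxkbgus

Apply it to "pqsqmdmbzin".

npqsqmdmbzi

Looking at the pairs, the operation is to move the last character to the front.
On "pqsqmdmbzin" that produces "npqsqmdmbzi".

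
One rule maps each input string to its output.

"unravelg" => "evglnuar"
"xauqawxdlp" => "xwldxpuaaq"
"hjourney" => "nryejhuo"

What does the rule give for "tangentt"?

In each case the input is transformed by: swap the front and back halves of the string, then swap each adjacent pair of characters (1↔2, 3↔4, ...).
"tangentt" → "entttang" → "nettatgn".

nettatgn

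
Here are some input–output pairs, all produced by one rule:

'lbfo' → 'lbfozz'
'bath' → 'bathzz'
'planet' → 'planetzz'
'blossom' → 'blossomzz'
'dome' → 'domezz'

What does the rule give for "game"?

Each output is the input with this applied: append "zz".
So "game" becomes "gamezz".

gamezz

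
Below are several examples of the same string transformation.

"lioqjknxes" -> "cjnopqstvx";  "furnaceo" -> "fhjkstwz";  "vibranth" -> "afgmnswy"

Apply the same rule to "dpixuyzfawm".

bcdefiknruz

Each output is the input with this applied: shift every letter 5 places forward in the alphabet (wrapping around), then sort the characters into alphabetical order.
On "dpixuyzfawm": the first step gives "iunczdekfbr", and the second then gives "bcdefiknruz".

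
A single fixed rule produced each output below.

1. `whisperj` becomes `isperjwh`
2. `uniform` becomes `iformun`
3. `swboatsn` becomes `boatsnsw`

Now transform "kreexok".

eexokkr

The rule is to move the first 2 characters to the end (rotate left by 2).
"kreexok" → "eexokkr".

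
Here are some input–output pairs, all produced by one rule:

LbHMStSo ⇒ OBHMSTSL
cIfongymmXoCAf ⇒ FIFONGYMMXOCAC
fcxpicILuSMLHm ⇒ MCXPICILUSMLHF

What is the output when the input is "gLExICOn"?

NLEXICOG

The pattern: swap the first and last characters, then convert every letter to uppercase.
So "gLExICOn" becomes "NLEXICOG".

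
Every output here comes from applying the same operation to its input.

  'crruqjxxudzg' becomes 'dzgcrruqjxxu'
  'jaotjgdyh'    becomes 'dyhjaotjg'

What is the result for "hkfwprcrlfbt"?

Looking at the pairs, the operation is to move the last 3 characters to the front (rotate right by 3).
"hkfwprcrlfbt" → "fbthkfwprcrl".

fbthkfwprcrl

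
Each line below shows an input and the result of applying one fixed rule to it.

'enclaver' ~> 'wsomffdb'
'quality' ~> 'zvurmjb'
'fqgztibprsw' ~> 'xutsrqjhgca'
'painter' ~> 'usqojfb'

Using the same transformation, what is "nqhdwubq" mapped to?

What's happening: shift every letter 1 place forward in the alphabet (wrapping around), then sort the characters into reverse alphabetical order.
For "nqhdwubq", step one produces "oriexvcr"; step two turns that into "xvrroiec".
(Check on "enclaver": → "fodmbwfs" → "wsomffdb" ✓)

xvrroiec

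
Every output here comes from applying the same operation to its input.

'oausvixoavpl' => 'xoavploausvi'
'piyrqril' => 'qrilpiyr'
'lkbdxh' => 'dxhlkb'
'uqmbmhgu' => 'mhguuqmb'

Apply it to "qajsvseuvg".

seuvgqajsv

The transformation: swap the front and back halves of the string.
Doing the same to "qajsvseuvg": "seuvgqajsv".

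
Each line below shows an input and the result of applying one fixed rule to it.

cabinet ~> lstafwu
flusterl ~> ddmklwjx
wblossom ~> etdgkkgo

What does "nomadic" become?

ugesvaf

The pattern: swap the first and last characters, then shift every letter 8 places backward in the alphabet (wrapping around).
Working it through for "nomadic": intermediate "comadin", final "ugesvaf".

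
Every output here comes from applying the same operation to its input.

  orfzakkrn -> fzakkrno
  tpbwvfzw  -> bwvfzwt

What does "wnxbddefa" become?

The transformation: move the first 2 characters to the end (rotate left by 2), then delete the last character.
For "wnxbddefa" the result is "xbddefaw".

xbddefaw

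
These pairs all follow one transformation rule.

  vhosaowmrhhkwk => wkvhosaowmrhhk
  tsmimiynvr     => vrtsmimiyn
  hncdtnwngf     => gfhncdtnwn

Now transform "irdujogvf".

In each case the input is transformed by: move the last 2 characters to the front (rotate right by 2).
Doing the same to "irdujogvf": "vfirdujog".

vfirdujog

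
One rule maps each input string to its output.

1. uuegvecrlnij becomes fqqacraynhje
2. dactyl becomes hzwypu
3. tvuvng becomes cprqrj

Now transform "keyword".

zgauskn

Looking at the pairs, the operation is to move the last character to the front, then shift every letter 4 places backward in the alphabet (wrapping around).
"keyword" → "dkeywor" → "zgauskn".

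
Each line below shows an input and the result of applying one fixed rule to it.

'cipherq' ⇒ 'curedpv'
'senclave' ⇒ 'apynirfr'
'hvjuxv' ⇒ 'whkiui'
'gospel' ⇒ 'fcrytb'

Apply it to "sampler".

In each case the input is transformed by: move the first 2 characters to the end (rotate left by 2), then shift every letter 13 places forward in the alphabet (wrapping around) — i.e. ROT13.
For "sampler", step one produces "mplersa"; step two turns that into "zcyrefn".

zcyrefn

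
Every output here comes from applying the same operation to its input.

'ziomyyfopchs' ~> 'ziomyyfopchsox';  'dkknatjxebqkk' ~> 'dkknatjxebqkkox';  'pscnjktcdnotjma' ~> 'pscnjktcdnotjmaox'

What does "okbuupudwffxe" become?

okbuupudwffxeox

Looking at the pairs, the operation is to append "ox".
Doing the same to "okbuupudwffxe": "okbuupudwffxeox".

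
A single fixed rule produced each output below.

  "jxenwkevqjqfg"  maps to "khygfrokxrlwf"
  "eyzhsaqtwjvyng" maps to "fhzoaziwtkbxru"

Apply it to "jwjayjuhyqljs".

ktxkkmbrzzkiv

The pattern: take characters alternately from the front and the back (1st, last, 2nd, 2nd-last, ...), then shift every letter 1 place forward in the alphabet (wrapping around).
"jwjayjuhyqljs" → "ktxkkmbrzzkiv".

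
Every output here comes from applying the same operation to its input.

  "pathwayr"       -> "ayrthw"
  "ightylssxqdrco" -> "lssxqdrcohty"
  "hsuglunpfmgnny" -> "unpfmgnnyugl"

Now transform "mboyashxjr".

shxjroya

The rule is to delete the first 2 characters, then move the first 3 characters to the end (rotate left by 3).
Applying both steps to "mboyashxjr": "oyashxjr", then "shxjroya".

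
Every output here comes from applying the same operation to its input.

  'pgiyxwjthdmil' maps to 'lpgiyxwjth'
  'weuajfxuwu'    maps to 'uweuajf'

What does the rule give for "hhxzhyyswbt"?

Looking at the pairs, the operation is to move the last character to the front, then delete the last 3 characters.
So "hhxzhyyswbt" becomes "thhxzhyy".
(Check on "pgiyxwjthdmil": → "lpgiyxwjthdmi" → "lpgiyxwjth" ✓)

thhxzhyy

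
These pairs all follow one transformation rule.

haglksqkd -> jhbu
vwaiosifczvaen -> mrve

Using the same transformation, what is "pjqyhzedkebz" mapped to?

bvsq

What's happening: shift every letter 9 places backward in the alphabet (wrapping around), then keep only the last 4 characters.
"pjqyhzedkebz" → "gahpyqvubvsq" → "bvsq".
(Check on "vwaiosifczvaen": → "mnrzfjzwtqmrve" → "mrve" ✓)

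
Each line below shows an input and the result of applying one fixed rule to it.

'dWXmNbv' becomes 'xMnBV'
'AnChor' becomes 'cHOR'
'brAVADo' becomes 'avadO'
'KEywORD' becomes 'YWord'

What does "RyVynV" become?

Each output is the input with this applied: delete the first 2 characters, then flip the case of every letter.
Starting from "RyVynV": after the first operation, "VynV"; after the second, "vYNv".
(Check on "dWXmNbv": → "XmNbv" → "xMnBV" ✓)

vYNv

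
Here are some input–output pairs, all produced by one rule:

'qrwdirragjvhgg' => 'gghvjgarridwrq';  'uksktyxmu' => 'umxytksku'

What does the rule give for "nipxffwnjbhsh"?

Looking at the pairs, the operation is to reverse the string.
Applying that to "nipxffwnjbhsh" gives "hshbjnwffxpin".

hshbjnwffxpin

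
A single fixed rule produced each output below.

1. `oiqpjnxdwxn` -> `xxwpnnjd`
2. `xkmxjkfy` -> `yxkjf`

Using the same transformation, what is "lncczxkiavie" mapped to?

zxvkiieca

The pattern: delete the first 3 characters, then sort the characters into reverse alphabetical order.
"lncczxkiavie" → "czxkiavie" → "zxvkiieca".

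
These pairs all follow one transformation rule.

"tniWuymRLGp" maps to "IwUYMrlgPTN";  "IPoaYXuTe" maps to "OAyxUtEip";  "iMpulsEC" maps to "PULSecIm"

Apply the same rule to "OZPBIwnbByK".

Rule — move the first 2 characters to the end (rotate left by 2), then flip the case of every letter.
Working it through for "OZPBIwnbByK": intermediate "PBIwnbByKOZ", final "pbiWNBbYkoz".

pbiWNBbYkoz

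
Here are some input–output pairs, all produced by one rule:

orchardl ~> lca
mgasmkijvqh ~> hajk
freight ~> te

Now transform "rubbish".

hb

What's happening: take characters alternately from the front and the back (1st, last, 2nd, 2nd-last, ...), then keep one character in every 3, starting at position 2 (positions 2nd, 5th, 8th, ...).
Working it through for "rubbish": intermediate "rhusbib", final "hb".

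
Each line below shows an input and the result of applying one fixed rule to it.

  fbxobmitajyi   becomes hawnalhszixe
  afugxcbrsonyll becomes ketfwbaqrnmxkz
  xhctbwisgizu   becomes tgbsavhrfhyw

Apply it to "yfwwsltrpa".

zevvrksqox

The rule is to swap the first and last characters, then shift every letter 1 place backward in the alphabet (wrapping around).
Applying both steps to "yfwwsltrpa": "afwwsltrpy", then "zevvrksqox".
(Check on "afugxcbrsonyll": → "lfugxcbrsonyla" → "ketfwbaqrnmxkz" ✓)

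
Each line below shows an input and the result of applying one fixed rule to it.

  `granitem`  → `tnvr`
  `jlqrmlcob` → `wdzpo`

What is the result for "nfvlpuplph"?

In each case the input is transformed by: keep every other character starting from the first (positions 1st, 3rd, 5th, ...), then shift every letter 13 places forward in the alphabet (wrapping around) — i.e. ROT13.
So "nfvlpuplph" becomes "aiccc".

aiccc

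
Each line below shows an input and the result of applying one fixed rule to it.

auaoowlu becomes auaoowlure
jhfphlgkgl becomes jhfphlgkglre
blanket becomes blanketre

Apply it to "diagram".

The rule is to append "re".
For "diagram" the result is "diagramre".

diagramre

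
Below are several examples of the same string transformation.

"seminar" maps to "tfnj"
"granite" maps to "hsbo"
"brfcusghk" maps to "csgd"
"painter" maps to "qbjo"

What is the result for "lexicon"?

mfyj

The rule is to shift every letter 1 place forward in the alphabet (wrapping around), then keep only the first 4 characters.
On "lexicon": the first step gives "mfyjdpo", and the second then gives "mfyj".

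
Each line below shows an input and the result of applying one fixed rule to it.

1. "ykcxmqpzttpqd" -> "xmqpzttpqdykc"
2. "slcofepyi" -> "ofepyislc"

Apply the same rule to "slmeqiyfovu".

What's happening: move the first 3 characters to the end (rotate left by 3).
So "slmeqiyfovu" becomes "eqiyfovuslm".

eqiyfovuslm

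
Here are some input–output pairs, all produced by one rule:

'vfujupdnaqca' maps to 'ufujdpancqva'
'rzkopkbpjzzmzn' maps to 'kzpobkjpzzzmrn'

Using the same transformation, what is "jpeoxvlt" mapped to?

The rule is to move the first character to the end, then swap each adjacent pair of characters (1↔2, 3↔4, ...).
"jpeoxvlt" → "peoxvltj" → "epxolvjt".

epxolvjt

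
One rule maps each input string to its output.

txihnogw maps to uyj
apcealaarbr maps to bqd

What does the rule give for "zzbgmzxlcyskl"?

aac

What's happening: shift every letter 1 place forward in the alphabet (wrapping around), then keep only the first 3 characters.
"zzbgmzxlcyskl" → "aachnaymdztlm" → "aac".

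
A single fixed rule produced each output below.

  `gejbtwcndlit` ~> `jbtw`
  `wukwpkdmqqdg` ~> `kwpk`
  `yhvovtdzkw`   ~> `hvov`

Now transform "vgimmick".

The rule is to swap the front and back halves of the string, then keep only the last 4 characters.
Applying both steps to "vgimmick": "mickvgim", then "vgim".

vgim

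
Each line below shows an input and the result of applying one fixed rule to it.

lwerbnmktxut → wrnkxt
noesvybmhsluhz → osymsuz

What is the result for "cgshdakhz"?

ghah

The pattern: keep every other character starting from the second (positions 2nd, 4th, 6th, ...).
Applying that to "cgshdakhz" gives "ghah".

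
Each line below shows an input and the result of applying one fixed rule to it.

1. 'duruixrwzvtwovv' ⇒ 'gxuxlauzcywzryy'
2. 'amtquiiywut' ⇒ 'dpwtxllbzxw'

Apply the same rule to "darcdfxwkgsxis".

gdufgiaznjvalv

In each case the input is transformed by: shift every letter 3 places forward in the alphabet (wrapping around).
On "darcdfxwkgsxis" that produces "gdufgiaznjvalv".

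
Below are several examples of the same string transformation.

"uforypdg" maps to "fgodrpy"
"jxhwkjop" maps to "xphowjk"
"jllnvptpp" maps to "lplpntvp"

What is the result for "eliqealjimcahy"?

Looking at the pairs, the operation is to delete the first character, then take characters alternately from the front and the back (1st, last, 2nd, 2nd-last, ...).
Working it through for "eliqealjimcahy": intermediate "liqealjimcahy", final "lyihqaecamlij".
(Check on "uforypdg": → "forypdg" → "fgodrpy" ✓)

lyihqaecamlij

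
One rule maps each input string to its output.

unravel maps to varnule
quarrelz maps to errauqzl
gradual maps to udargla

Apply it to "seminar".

Rule — move the last 2 characters to the front (rotate right by 2), then reverse the string.
Applying both steps to "seminar": "arsemin", then "nimesra".
(Check on "quarrelz": → "lzquarre" → "errauqzl" ✓)

nimesra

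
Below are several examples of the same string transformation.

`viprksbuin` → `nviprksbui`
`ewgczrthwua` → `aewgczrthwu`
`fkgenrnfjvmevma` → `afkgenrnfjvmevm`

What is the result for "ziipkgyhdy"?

The rule is to move the last character to the front.
Applying that to "ziipkgyhdy" gives "yziipkgyhd".

yziipkgyhd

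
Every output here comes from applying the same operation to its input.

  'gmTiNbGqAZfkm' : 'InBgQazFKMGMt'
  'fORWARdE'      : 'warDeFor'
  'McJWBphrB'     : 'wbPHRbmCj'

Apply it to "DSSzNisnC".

The transformation: flip the case of every letter, then move the first 3 characters to the end (rotate left by 3).
On "DSSzNisnC": the first step gives "dssZnISNc", and the second then gives "ZnISNcdss".

ZnISNcdss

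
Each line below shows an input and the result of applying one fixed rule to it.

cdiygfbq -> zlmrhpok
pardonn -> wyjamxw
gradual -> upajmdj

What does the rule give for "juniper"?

Each output is the input with this applied: shift every letter 9 places forward in the alphabet (wrapping around), then move the last character to the front.
Applying both steps to "juniper": "sdwryna", then "asdwryn".

asdwryn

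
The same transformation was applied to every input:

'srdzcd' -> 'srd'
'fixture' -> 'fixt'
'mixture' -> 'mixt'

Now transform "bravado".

brav

In each case the input is transformed by: delete the last 3 characters.
For "bravado" the result is "brav".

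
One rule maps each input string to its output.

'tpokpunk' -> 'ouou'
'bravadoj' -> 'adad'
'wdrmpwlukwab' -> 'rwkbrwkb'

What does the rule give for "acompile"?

oioi

Each output is the input with this applied: keep one character in every 3, starting at position 3 (positions 3rd, 6th, 9th, ...), then write the whole string twice.
On "acompile": the first step gives "oi", and the second then gives "oioi".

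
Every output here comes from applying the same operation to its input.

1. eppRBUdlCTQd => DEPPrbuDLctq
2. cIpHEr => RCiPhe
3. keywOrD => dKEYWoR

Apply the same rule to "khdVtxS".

sKHDvTX

What's happening: flip the case of every letter, then move the last character to the front.
Starting from "khdVtxS": after the first operation, "KHDvTXs"; after the second, "sKHDvTX".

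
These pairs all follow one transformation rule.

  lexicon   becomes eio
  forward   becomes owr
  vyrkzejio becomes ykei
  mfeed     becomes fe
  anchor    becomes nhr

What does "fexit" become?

What's happening: keep every other character starting from the second (positions 2nd, 4th, 6th, ...).
"fexit" → "ei".

ei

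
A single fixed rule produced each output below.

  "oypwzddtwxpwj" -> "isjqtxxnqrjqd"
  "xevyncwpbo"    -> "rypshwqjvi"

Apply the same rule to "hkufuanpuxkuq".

beozouhjoreok

The rule is to shift every letter 6 places backward in the alphabet (wrapping around).
Doing the same to "hkufuanpuxkuq": "beozouhjoreok".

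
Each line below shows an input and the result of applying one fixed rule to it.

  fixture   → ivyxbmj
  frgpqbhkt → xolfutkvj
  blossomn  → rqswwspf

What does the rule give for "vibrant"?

The transformation: shift every letter 4 places forward in the alphabet (wrapping around), then reverse the string.
For "vibrant", step one produces "zmfverx"; step two turns that into "xrevfmz".

xrevfmz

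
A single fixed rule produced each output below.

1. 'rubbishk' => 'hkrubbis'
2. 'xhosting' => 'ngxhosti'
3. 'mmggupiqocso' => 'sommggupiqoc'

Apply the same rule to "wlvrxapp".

ppwlvrxa

Rule — move the last 2 characters to the front (rotate right by 2).
Doing the same to "wlvrxapp": "ppwlvrxa".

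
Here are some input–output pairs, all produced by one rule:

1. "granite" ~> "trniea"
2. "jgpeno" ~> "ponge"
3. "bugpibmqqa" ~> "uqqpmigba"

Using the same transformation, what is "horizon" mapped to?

Each output is the input with this applied: delete the first character, then sort the characters into reverse alphabetical order.
Working it through for "horizon": intermediate "orizon", final "zrooni".
(Check on "jgpeno": → "gpeno" → "ponge" ✓)

zrooni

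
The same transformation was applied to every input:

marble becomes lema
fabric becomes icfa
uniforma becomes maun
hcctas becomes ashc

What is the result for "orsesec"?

ecor

Rule — move the last 2 characters to the front (rotate right by 2), then keep only the first 4 characters.
Working it through for "orsesec": intermediate "ecorses", final "ecor".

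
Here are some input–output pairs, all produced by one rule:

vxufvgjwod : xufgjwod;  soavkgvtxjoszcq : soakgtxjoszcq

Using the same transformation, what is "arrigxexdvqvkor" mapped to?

arrigxexdqkor

The transformation: remove every "v".
So "arrigxexdvqvkor" becomes "arrigxexdqkor".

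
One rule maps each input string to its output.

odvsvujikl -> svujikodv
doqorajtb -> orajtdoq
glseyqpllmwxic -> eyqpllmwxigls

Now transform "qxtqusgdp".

qusgdqxt

The pattern: delete the last character, then move the first 3 characters to the end (rotate left by 3).
So "qxtqusgdp" becomes "qusgdqxt".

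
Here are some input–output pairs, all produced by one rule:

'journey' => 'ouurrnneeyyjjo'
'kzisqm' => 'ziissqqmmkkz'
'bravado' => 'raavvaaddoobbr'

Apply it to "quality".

The pattern: double every character, then move the first 3 characters to the end (rotate left by 3).
Working it through for "quality": intermediate "qquuaalliittyy", final "uaalliittyyqqu".

uaalliittyyqqu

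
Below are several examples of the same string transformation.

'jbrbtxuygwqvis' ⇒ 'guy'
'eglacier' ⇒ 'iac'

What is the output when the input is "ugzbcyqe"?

Rule — take characters alternately from the front and the back (1st, last, 2nd, 2nd-last, ...), then keep only the last 3 characters.
Starting from "ugzbcyqe": after the first operation, "uegqzybc"; after the second, "ybc".

ybc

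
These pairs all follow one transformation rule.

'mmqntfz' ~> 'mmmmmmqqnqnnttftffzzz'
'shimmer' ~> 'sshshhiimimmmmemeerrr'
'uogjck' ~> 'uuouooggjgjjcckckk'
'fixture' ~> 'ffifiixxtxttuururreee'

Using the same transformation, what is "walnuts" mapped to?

In each case the input is transformed by: repeat every character 3 times, then swap each adjacent pair of characters (1↔2, 3↔4, ...).
"walnuts" → "wwwaaalllnnnuuutttsss" → "wwawaallnlnnuututtsss".

wwawaallnlnnuututtsss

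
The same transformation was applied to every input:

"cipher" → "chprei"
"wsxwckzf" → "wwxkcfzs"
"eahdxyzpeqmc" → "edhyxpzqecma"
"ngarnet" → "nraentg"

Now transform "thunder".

Looking at the pairs, the operation is to swap each adjacent pair of characters (1↔2, 3↔4, ...), then move the first character to the end.
Starting from "thunder": after the first operation, "htnuedr"; after the second, "tnuedrh".

tnuedrh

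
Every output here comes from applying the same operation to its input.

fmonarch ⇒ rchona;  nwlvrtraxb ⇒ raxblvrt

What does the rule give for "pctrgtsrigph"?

The pattern: delete the first 2 characters, then swap the front and back halves of the string.
Starting from "pctrgtsrigph": after the first operation, "trgtsrigph"; after the second, "rigphtrgts".

rigphtrgts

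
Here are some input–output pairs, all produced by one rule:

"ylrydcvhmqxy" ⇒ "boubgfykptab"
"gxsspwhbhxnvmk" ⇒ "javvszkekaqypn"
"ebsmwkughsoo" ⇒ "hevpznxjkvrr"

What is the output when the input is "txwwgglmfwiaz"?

wazzjjopizldc

The transformation: shift every letter 3 places forward in the alphabet (wrapping around).
"txwwgglmfwiaz" → "wazzjjopizldc".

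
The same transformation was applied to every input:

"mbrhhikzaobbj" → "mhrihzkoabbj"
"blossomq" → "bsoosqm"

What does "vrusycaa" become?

Looking at the pairs, the operation is to swap each adjacent pair of characters (1↔2, 3↔4, ...), then delete the first character.
On "vrusycaa": the first step gives "rvsucyaa", and the second then gives "vsucyaa".

vsucyaa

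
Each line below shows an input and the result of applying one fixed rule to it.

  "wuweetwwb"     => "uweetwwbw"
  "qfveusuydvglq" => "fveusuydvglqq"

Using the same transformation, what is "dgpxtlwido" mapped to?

gpxtlwidod

In each case the input is transformed by: move the first character to the end.
So "dgpxtlwido" becomes "gpxtlwidod".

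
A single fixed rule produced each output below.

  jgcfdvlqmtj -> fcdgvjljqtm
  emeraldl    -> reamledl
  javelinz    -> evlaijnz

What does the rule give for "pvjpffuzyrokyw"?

pjfvfpuwzyykro

Looking at the pairs, the operation is to move the first 3 characters to the end (rotate left by 3), then take characters alternately from the front and the back (1st, last, 2nd, 2nd-last, ...).
On "pvjpffuzyrokyw": the first step gives "pffuzyrokywpvj", and the second then gives "pjfvfpuwzyykro".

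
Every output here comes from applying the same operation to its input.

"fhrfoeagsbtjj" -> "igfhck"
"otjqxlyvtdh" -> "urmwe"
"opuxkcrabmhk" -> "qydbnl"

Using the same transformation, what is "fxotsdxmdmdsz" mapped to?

yuennt

The rule is to keep every other character starting from the second (positions 2nd, 4th, 6th, ...), then shift every letter 1 place forward in the alphabet (wrapping around).
Applying both steps to "fxotsdxmdmdsz": "xtdmms", then "yuennt".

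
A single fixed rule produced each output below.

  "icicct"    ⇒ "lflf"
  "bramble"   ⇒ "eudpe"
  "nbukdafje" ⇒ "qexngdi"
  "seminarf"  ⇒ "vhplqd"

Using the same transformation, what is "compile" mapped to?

The pattern: delete the last 2 characters, then shift every letter 3 places forward in the alphabet (wrapping around).
Applying that to "compile" gives "frpsl".

frpsl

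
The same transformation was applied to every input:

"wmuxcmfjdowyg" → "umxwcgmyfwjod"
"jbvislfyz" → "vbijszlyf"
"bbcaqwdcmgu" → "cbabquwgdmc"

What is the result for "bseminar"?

esmbirna

The transformation: move the first 2 characters to the end (rotate left by 2), then take characters alternately from the front and the back (1st, last, 2nd, 2nd-last, ...).
So "bseminar" becomes "esmbirna".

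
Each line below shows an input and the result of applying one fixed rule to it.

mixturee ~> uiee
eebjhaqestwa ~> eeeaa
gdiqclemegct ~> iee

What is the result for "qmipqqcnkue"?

uie

In each case the input is transformed by: sort the characters into reverse alphabetical order, then keep only the vowels.
Working it through for "qmipqqcnkue": intermediate "uqqqpnmkiec", final "uie".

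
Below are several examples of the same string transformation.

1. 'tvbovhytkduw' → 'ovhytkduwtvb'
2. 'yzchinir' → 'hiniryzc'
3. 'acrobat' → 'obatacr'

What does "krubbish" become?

bbishkru

Rule — move the first 3 characters to the end (rotate left by 3).
Applying that to "krubbish" gives "bbishkru".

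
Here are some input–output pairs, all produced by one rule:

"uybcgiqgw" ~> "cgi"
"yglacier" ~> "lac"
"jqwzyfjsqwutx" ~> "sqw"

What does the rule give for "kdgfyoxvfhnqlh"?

fhn

Each output is the input with this applied: move the last 3 characters to the front (rotate right by 3), then keep only the last 3 characters.
Applying both steps to "kdgfyoxvfhnqlh": "qlhkdgfyoxvfhn", then "fhn".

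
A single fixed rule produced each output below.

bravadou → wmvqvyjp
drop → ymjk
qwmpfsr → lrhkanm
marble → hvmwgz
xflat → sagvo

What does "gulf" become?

bpga

Each output is the input with this applied: shift every letter 5 places backward in the alphabet (wrapping around).
Doing the same to "gulf": "bpga".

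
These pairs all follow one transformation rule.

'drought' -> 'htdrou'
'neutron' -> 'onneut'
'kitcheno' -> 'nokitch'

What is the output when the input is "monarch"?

The transformation: move the last 2 characters to the front (rotate right by 2), then delete the last character.
For "monarch", step one produces "chmonar"; step two turns that into "chmona".

chmona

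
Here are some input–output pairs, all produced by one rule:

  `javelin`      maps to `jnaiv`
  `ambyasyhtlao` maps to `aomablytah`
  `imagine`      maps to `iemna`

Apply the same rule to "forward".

The pattern: take characters alternately from the front and the back (1st, last, 2nd, 2nd-last, ...), then delete the last 2 characters.
For "forward", step one produces "fdorraw"; step two turns that into "fdorr".
(Check on "imagine": → "iemnaig" → "iemna" ✓)

fdorr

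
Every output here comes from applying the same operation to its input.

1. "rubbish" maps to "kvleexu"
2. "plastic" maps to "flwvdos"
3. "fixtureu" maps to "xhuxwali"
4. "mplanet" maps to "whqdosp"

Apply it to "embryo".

rbueph

What's happening: shift every letter 3 places forward in the alphabet (wrapping around), then reverse the string.
Working it through for "embryo": intermediate "hpeubr", final "rbueph".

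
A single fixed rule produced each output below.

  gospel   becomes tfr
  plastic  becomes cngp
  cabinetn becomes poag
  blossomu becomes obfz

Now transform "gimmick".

What's happening: shift every letter 13 places forward in the alphabet (wrapping around) — i.e. ROT13, then keep every other character starting from the first (positions 1st, 3rd, 5th, ...).
Applying both steps to "gimmick": "tvzzvpx", then "tzvx".

tzvx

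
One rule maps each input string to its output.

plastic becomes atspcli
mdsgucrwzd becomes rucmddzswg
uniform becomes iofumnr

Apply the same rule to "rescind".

What's happening: take characters alternately from the front and the back (1st, last, 2nd, 2nd-last, ...), then move the last 3 characters to the front (rotate right by 3).
Applying that to "rescind" gives "sicrden".

sicrden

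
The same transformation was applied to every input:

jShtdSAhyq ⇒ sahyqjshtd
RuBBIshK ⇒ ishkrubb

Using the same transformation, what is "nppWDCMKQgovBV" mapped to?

The transformation: swap the front and back halves of the string, then convert every letter to lowercase.
On "nppWDCMKQgovBV" that produces "kqgovbvnppwdcm".

kqgovbvnppwdcm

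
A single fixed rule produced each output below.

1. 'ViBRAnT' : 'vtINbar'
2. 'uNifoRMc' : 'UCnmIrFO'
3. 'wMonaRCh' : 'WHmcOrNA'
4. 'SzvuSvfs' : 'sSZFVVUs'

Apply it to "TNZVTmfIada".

tAnDzAvitFM

The rule is to take characters alternately from the front and the back (1st, last, 2nd, 2nd-last, ...), then flip the case of every letter.
So "TNZVTmfIada" becomes "tAnDzAvitFM".
(Check on "uNifoRMc": → "ucNMiRfo" → "UCnmIrFO" ✓)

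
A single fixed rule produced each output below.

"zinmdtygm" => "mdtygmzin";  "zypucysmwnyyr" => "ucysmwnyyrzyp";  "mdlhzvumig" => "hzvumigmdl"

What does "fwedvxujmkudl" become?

dvxujmkudlfwe

The rule is to move the first 3 characters to the end (rotate left by 3).
For "fwedvxujmkudl" the result is "dvxujmkudlfwe".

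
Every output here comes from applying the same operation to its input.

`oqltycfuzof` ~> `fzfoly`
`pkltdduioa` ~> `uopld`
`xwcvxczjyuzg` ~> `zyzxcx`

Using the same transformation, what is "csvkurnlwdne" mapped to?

nwncvu

The transformation: keep every other character starting from the first (positions 1st, 3rd, 5th, ...), then move the first 3 characters to the end (rotate left by 3).
On "csvkurnlwdne" that produces "nwncvu".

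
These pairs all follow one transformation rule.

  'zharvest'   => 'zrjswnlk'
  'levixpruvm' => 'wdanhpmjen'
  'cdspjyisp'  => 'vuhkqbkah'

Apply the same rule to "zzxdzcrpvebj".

rrvpurhjwnbt

Each output is the input with this applied: shift every letter 8 places backward in the alphabet (wrapping around), then swap each adjacent pair of characters (1↔2, 3↔4, ...).
On "zzxdzcrpvebj": the first step gives "rrpvrujhnwtb", and the second then gives "rrvpurhjwnbt".
(Check on "cdspjyisp": → "uvkhbqakh" → "vuhkqbkah" ✓)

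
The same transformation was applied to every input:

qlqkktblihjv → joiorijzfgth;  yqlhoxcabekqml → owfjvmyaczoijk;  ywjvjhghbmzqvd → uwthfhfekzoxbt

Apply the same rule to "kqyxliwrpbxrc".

The transformation: shift every letter 2 places backward in the alphabet (wrapping around), then swap each adjacent pair of characters (1↔2, 3↔4, ...).
Starting from "kqyxliwrpbxrc": after the first operation, "iowvjgupnzvpa"; after the second, "oivwgjpuznpva".

oivwgjpuznpva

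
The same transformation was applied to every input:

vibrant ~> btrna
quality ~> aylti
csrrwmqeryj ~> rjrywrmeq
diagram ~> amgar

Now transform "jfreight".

rtehig

The transformation: delete the first 2 characters, then take characters alternately from the front and the back (1st, last, 2nd, 2nd-last, ...).
Starting from "jfreight": after the first operation, "reight"; after the second, "rtehig".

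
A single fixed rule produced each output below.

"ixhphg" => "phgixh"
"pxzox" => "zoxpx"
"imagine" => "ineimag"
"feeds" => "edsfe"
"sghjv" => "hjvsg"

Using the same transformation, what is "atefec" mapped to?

fecate

The rule is to move the last 3 characters to the front (rotate right by 3).
On "atefec" that produces "fecate".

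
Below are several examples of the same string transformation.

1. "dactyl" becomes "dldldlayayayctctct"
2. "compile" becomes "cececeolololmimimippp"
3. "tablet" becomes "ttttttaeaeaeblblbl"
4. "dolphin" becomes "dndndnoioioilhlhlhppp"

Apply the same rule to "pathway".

pypypyaaaaaatwtwtwhhh

The transformation: repeat every character 3 times, then take characters alternately from the front and the back (1st, last, 2nd, 2nd-last, ...).
Doing the same to "pathway": "pypypyaaaaaatwtwtwhhh".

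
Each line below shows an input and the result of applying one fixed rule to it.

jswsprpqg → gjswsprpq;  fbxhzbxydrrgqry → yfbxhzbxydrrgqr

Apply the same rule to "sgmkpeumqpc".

Each output is the input with this applied: move the last character to the front.
"sgmkpeumqpc" → "csgmkpeumqp".

csgmkpeumqp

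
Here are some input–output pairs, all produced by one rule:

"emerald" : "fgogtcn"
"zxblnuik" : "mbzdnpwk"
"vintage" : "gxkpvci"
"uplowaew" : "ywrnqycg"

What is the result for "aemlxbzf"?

hcgonzdb

The rule is to shift every letter 2 places forward in the alphabet (wrapping around), then move the last character to the front.
For "aemlxbzf", step one produces "cgonzdbh"; step two turns that into "hcgonzdb".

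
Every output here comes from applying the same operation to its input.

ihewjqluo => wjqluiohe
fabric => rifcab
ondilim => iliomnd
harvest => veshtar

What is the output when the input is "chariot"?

rioctha

Rule — swap the first and last characters, then move the first 3 characters to the end (rotate left by 3).
Starting from "chariot": after the first operation, "tharioc"; after the second, "rioctha".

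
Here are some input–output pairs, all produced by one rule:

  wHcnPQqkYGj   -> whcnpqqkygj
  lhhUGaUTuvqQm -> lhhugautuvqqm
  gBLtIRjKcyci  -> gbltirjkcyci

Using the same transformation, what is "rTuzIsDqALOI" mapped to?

Each output is the input with this applied: convert every letter to lowercase.
"rTuzIsDqALOI" → "rtuzisdqaloi".

rtuzisdqaloi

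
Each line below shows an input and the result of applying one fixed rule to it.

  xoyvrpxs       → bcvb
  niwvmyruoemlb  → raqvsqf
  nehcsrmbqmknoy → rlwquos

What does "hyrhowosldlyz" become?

The rule is to keep every other character starting from the first (positions 1st, 3rd, 5th, ...), then shift every letter 4 places forward in the alphabet (wrapping around).
Starting from "hyrhowosldlyz": after the first operation, "hroollz"; after the second, "lvssppd".
(Check on "xoyvrpxs": → "xyrx" → "bcvb" ✓)

lvssppd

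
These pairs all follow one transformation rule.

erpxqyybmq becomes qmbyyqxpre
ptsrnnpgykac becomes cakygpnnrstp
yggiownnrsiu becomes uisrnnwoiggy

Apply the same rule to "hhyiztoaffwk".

kwffaotziyhh

Rule — reverse the string.
So "hhyiztoaffwk" becomes "kwffaotziyhh".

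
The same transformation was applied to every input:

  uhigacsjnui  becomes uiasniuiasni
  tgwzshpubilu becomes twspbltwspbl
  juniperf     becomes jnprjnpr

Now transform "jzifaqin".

Looking at the pairs, the operation is to keep every other character starting from the first (positions 1st, 3rd, 5th, ...), then write the whole string twice.
"jzifaqin" → "jiai" → "jiaijiai".

jiaijiai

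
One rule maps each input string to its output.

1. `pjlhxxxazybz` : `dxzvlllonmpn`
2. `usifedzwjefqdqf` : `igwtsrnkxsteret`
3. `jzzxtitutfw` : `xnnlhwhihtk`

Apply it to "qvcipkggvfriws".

ejqwdyuujtfwkg

The rule is to shift every letter 12 places backward in the alphabet (wrapping around).
Applying that to "qvcipkggvfriws" gives "ejqwdyuujtfwkg".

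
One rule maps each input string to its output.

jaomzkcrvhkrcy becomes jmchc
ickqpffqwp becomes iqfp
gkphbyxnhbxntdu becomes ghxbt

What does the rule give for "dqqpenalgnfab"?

Looking at the pairs, the operation is to keep one character in every 3, starting at position 1 (positions 1st, 4th, 7th, ...).
"dqqpenalgnfab" → "dpanb".

dpanb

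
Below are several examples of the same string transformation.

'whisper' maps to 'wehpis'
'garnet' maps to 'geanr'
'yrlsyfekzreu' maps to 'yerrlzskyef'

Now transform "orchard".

orrach

Rule — delete the last character, then take characters alternately from the front and the back (1st, last, 2nd, 2nd-last, ...).
On "orchard": the first step gives "orchar", and the second then gives "orrach".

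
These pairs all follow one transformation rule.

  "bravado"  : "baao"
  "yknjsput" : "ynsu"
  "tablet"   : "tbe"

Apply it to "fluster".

Looking at the pairs, the operation is to keep every other character starting from the first (positions 1st, 3rd, 5th, ...).
"fluster" → "futr".

futr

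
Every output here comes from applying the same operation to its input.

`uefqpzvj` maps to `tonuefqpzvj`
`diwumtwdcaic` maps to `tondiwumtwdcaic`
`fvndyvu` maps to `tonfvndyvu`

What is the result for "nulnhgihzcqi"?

tonnulnhgihzcqi

Rule — prepend "ton".
For "nulnhgihzcqi" the result is "tonnulnhgihzcqi".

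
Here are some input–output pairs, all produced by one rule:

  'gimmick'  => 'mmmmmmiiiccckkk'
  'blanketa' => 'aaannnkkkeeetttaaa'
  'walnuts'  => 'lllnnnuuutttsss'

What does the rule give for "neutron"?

uuutttrrrooonnn

Rule — delete the first 2 characters, then repeat every character 3 times.
Applying both steps to "neutron": "utron", then "uuutttrrrooonnn".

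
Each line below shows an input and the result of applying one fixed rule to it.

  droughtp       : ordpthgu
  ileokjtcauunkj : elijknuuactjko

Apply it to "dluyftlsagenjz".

Looking at the pairs, the operation is to reverse the string, then move the last 3 characters to the front (rotate right by 3).
On "dluyftlsagenjz": the first step gives "zjnegasltfyuld", and the second then gives "uldzjnegasltfy".
(Check on "droughtp": → "pthguord" → "ordpthgu" ✓)

uldzjnegasltfy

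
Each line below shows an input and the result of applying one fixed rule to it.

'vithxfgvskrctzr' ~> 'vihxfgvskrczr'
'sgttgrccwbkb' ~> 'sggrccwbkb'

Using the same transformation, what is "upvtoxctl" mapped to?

upvoxcl

Rule — remove every "t".
Doing the same to "upvtoxctl": "upvoxcl".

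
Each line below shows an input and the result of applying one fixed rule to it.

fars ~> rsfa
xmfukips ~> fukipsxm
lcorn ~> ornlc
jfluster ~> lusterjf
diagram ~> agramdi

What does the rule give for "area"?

The pattern: move the first 2 characters to the end (rotate left by 2).
Applying that to "area" gives "eaar".

eaar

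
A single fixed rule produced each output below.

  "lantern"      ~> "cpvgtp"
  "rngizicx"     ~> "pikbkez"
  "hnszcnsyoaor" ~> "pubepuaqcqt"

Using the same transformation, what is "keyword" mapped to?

gayqtf

What's happening: shift every letter 2 places forward in the alphabet (wrapping around), then delete the first character.
"keyword" → "mgayqtf" → "gayqtf".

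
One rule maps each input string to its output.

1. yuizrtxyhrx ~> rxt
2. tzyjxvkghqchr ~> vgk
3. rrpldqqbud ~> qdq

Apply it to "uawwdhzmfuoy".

The transformation: take characters alternately from the front and the back (1st, last, 2nd, 2nd-last, ...), then keep only the last 3 characters.
On "uawwdhzmfuoy": the first step gives "uyaowuwfdmhz", and the second then gives "mhz".

mhz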